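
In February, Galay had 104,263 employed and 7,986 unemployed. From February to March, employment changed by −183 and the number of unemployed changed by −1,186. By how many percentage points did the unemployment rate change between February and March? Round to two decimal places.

The unemployment rate changed by −0.98 percentage points.

February: labor force = 104,263 + 7,986 = 112,249; u = 7,986/112,249 = 7.11%.
March: labor force = 104,080 + 6,800 = 110,880; u = 6,800/110,880 = 6.13%.
Change = 6.13% − 7.11% = −0.98 pp.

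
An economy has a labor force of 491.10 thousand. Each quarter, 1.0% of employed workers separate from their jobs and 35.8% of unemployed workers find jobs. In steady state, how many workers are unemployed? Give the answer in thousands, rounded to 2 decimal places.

Steady-state unemployment rate u* = s/(s+f) = 1.0/(1.0+35.8) = 0.027174.
Unemployed = u* × labor force = 0.027174 × 491.10 ≈ 13.35 thousand.

About 13.35 thousand are unemployed in steady state.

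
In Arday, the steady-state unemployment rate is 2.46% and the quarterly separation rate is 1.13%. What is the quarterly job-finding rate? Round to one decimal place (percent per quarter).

From u* = s/(s+f): f = s·(1−u)/u.
f = 1.13 × (1 − 0.0246) / 0.0246 = 1.1022 / 0.0246 ≈ 44.8% per quarter.

Job-finding rate ≈ 44.8% per quarter.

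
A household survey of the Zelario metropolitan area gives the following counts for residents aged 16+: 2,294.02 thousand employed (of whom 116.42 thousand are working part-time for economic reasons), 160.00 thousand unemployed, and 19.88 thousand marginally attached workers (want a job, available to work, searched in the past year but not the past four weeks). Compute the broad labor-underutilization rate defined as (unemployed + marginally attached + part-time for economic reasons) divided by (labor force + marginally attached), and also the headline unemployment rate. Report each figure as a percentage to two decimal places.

Labor force = 2,294.02 + 160.00 = 2,454.02 thousand.
Numerator = 160.00 + 19.88 + 116.42 = 296.30 thousand.
Denominator = 2,454.02 + 19.88 = 2,473.90 thousand.
Broad rate = 296.30 / 2,473.90 = 11.98%.
Headline unemployment rate = 160.00 / 2,454.02 = 6.52%.

Broad underutilization rate ≈ 11.98%; headline unemployment rate ≈ 6.52%.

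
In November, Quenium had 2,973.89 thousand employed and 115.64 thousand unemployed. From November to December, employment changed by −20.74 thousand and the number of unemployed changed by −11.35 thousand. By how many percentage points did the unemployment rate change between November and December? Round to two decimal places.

The unemployment rate changed by −0.33 percentage points.

November: labor force = 2,973.89 + 115.64 = 3,089.53; u = 115.64/3,089.53 = 3.74%.
December: labor force = 2,953.15 + 104.29 = 3,057.44; u = 104.29/3,057.44 = 3.41%.
Change = 3.41% − 3.74% = −0.33 pp.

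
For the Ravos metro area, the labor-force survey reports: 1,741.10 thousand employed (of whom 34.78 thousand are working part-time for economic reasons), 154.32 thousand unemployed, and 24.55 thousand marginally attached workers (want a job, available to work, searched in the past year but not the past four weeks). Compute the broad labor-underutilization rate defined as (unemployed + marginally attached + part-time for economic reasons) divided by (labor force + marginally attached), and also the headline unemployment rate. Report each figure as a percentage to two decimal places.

Broad underutilization rate ≈ 11.13%; headline unemployment rate ≈ 8.14%.

Labor force = 1,741.10 + 154.32 = 1,895.42 thousand.
Numerator = 154.32 + 24.55 + 34.78 = 213.65 thousand.
Denominator = 1,895.42 + 24.55 = 1,919.97 thousand.
Broad rate = 213.65 / 1,919.97 = 11.13%.
Headline unemployment rate = 154.32 / 1,895.42 = 8.14%.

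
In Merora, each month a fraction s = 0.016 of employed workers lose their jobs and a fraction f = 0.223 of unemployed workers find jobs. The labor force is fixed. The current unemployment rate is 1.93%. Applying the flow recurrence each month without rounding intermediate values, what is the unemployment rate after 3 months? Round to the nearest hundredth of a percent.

With a fixed labor force, u_{t+1} = u_t + s·(1−u_t) − f·u_t = u_t·(1−s−f) + s.
Here 1−s−f = 0.761 and s = 0.016.
u_1 = 0.019300 × 0.761 + 0.016 = 0.030687.
u_2 = 0.030687 × 0.761 + 0.016 = 0.039353.
u_3 = 0.039353 × 0.761 + 0.016 = 0.045948.

Unemployment rate after three months ≈ 4.59%.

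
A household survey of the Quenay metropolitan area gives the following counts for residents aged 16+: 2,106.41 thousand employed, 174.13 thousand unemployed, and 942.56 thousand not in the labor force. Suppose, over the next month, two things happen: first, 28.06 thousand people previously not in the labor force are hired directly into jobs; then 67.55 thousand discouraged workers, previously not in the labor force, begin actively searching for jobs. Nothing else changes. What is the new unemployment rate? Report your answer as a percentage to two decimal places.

Initially, labor force = 2,106.41 + 174.13 = 2,280.54 thousand, so u = 174.13/2,280.54 = 7.64%.
After the first change, employed and labor force both rise by 28.06; unemployed unchanged → E = 2,134.47, U = 174.13, labor force = 2,308.60 thousand.
After the second change, unemployed and labor force both rise by 67.55 → E = 2,134.47, U = 241.68, labor force = 2,376.15 thousand.
New unemployment rate = 241.68 / 2,376.15 = 10.17%.

New unemployment rate ≈ 10.17%.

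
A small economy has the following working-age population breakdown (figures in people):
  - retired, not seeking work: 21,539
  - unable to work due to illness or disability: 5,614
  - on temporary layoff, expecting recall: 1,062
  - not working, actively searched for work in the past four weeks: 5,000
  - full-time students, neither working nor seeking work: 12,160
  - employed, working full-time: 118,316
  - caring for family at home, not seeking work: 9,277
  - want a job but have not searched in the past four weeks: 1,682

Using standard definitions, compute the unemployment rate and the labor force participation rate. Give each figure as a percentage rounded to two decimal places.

Unemployment rate ≈ 4.87%; labor force participation rate ≈ 71.22%.

Employed = 118,316.
Unemployed = 1,062 + 5,000 = 6,062 (jobless and actively searching, or on temporary layoff).
Labor force = 118,316 + 6,062 = 124,378.
Not in labor force = 21,539 + 5,614 + 12,160 + 9,277 + 1,682 = 50,272 (those not working and not actively searching are outside the labor force — including those who want a job but have given up searching).
Civilian working-age population = 124,378 + 50,272 = 174,650.
Unemployment rate = 6,062 / 124,378 = 4.87%.
Labor force participation rate = 124,378 / 174,650 = 71.22%.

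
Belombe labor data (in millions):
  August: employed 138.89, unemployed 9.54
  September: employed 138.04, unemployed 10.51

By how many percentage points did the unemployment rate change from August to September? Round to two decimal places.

The unemployment rate changed by +0.65 percentage points.

August: labor force = 138.89 + 9.54 = 148.43; u = 9.54/148.43 = 6.43%.
September: labor force = 138.04 + 10.51 = 148.55; u = 10.51/148.55 = 7.08%.
Change = 7.08% − 6.43% = +0.65 pp.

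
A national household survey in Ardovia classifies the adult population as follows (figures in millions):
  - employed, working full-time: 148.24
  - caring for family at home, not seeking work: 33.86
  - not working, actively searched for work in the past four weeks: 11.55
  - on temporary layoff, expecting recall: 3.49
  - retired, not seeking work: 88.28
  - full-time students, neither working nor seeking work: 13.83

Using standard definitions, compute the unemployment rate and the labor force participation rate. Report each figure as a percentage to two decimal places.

Unemployment rate ≈ 9.21%; labor force participation rate ≈ 54.56%.

Employed = 148.24 million.
Unemployed = 11.55 + 3.49 = 15.04 million (jobless and actively searching, or on temporary layoff).
Labor force = 148.24 + 15.04 = 163.28 million.
Not in labor force = 33.86 + 88.28 + 13.83 = 135.97 million (those not working and not actively searching are outside the labor force).
Civilian working-age population = 163.28 + 135.97 = 299.25 million.
Unemployment rate = 15.04 / 163.28 = 9.21%.
Labor force participation rate = 163.28 / 299.25 = 54.56%.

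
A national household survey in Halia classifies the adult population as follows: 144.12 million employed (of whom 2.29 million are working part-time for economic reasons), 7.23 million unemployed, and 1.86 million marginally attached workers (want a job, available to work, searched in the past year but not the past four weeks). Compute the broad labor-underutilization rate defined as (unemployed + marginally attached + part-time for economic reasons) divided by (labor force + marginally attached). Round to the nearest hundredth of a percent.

Labor force = 144.12 + 7.23 = 151.35 million.
Numerator = 7.23 + 1.86 + 2.29 = 11.38 million.
Denominator = 151.35 + 1.86 = 153.21 million.
Broad rate = 11.38 / 153.21 = 7.43%.

Broad underutilization rate ≈ 7.43%.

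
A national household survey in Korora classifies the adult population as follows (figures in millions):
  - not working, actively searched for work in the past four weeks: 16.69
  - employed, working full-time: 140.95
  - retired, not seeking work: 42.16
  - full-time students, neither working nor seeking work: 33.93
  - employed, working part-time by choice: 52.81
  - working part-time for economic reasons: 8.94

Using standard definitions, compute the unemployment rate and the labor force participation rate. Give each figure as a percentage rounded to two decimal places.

Employed = 140.95 + 52.81 + 8.94 = 202.70 million (anyone who worked, including part-time for economic reasons, counts as employed).
Unemployed = 16.69 million.
Labor force = 202.70 + 16.69 = 219.39 million.
Not in labor force = 42.16 + 33.93 = 76.09 million (those not working and not actively searching are outside the labor force).
Civilian working-age population = 219.39 + 76.09 = 295.48 million.
Unemployment rate = 16.69 / 219.39 = 7.61%.
Labor force participation rate = 219.39 / 295.48 = 74.25%.

Unemployment rate ≈ 7.61%; labor force participation rate ≈ 74.25%.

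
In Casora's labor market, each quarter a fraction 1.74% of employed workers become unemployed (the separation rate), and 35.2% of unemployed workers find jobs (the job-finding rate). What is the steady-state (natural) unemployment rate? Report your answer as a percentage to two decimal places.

At steady state the flows balance: s·E = f·U, so U/(E+U) = s/(s+f).
u* = 1.74 / (1.74 + 35.2) = 1.74 / 36.94 = 4.71%.

Steady-state unemployment rate ≈ 4.71%.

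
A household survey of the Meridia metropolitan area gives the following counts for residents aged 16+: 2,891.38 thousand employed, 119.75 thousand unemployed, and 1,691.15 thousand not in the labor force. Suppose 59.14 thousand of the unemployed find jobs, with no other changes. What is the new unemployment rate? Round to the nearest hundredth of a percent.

Initially, labor force = 2,891.38 + 119.75 = 3,011.13 thousand, so u = 119.75/3,011.13 = 3.98%.
After the change, unemployed falls and employed rises by 59.14; labor force unchanged → E = 2,950.52, U = 60.61, labor force = 3,011.13 thousand.
New unemployment rate = 60.61 / 3,011.13 = 2.01%.

New unemployment rate ≈ 2.01%.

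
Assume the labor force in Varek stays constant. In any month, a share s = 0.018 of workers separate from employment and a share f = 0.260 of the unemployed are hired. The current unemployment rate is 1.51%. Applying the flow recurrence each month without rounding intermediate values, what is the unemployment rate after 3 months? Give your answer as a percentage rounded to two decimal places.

With a fixed labor force, u_{t+1} = u_t + s·(1−u_t) − f·u_t = u_t·(1−s−f) + s.
Here 1−s−f = 0.722 and s = 0.018.
u_1 = 0.015100 × 0.722 + 0.018 = 0.028902.
u_2 = 0.028902 × 0.722 + 0.018 = 0.038867.
u_3 = 0.038867 × 0.722 + 0.018 = 0.046062.

Unemployment rate after three months ≈ 4.61%.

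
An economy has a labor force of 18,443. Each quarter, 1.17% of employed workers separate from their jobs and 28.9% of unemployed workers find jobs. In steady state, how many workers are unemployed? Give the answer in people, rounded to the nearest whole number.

Steady-state unemployment rate u* = s/(s+f) = 1.17/(1.17+28.9) = 0.038909.
Unemployed = u* × labor force = 0.038909 × 18,443 ≈ 718.

About 718 are unemployed in steady state.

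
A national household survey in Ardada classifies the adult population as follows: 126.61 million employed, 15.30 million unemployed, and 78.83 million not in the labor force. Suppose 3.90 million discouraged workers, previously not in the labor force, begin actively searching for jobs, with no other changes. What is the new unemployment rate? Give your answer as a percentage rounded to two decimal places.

New unemployment rate ≈ 13.17%.

Initially, labor force = 126.61 + 15.30 = 141.91 million, so u = 15.30/141.91 = 10.78%.
After the change, unemployed and labor force both rise by 3.90 → E = 126.61, U = 19.20, labor force = 145.81 million.
New unemployment rate = 19.20 / 145.81 = 13.17%.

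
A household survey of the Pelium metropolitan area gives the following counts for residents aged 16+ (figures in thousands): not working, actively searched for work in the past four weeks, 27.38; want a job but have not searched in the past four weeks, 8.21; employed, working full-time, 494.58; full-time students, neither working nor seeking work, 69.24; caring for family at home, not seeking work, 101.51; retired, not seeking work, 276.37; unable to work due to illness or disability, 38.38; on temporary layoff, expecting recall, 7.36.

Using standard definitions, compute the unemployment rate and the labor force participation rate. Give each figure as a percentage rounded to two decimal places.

Unemployment rate ≈ 6.56%; labor force participation rate ≈ 51.74%.

Employed = 494.58 thousand.
Unemployed = 27.38 + 7.36 = 34.74 thousand (jobless and actively searching, or on temporary layoff).
Labor force = 494.58 + 34.74 = 529.32 thousand.
Not in labor force = 8.21 + 69.24 + 101.51 + 276.37 + 38.38 = 493.71 thousand (those not working and not actively searching are outside the labor force — including those who want a job but have given up searching).
Civilian working-age population = 529.32 + 493.71 = 1,023.03 thousand.
Unemployment rate = 34.74 / 529.32 = 6.56%.
Labor force participation rate = 529.32 / 1,023.03 = 51.74%.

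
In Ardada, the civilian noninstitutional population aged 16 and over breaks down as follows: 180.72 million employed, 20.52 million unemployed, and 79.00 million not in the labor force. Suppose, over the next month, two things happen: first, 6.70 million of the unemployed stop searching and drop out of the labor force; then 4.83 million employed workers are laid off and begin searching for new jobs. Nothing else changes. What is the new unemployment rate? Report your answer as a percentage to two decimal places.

Initially, labor force = 180.72 + 20.52 = 201.24 million, so u = 20.52/201.24 = 10.20%.
After the first change, unemployed and labor force both fall by 6.70 → E = 180.72, U = 13.82, labor force = 194.54 million.
After the second change, employed falls and unemployed rises by 4.83; labor force unchanged → E = 175.89, U = 18.65, labor force = 194.54 million.
New unemployment rate = 18.65 / 194.54 = 9.59%.

New unemployment rate ≈ 9.59%.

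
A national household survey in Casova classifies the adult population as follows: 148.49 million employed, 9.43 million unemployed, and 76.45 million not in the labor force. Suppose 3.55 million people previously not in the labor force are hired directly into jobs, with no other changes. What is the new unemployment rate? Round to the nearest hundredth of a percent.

New unemployment rate ≈ 5.84%.

Initially, labor force = 148.49 + 9.43 = 157.92 million, so u = 9.43/157.92 = 5.97%.
After the change, employed and labor force both rise by 3.55; unemployed unchanged → E = 152.04, U = 9.43, labor force = 161.47 million.
New unemployment rate = 9.43 / 161.47 = 5.84%.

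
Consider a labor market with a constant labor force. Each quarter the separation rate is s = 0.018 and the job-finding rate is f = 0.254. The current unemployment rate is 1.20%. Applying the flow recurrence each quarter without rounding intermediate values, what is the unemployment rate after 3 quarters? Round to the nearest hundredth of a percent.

With a fixed labor force, u_{t+1} = u_t + s·(1−u_t) − f·u_t = u_t·(1−s−f) + s.
Here 1−s−f = 0.728 and s = 0.018.
u_1 = 0.012000 × 0.728 + 0.018 = 0.026736.
u_2 = 0.026736 × 0.728 + 0.018 = 0.037464.
u_3 = 0.037464 × 0.728 + 0.018 = 0.045274.

Unemployment rate after three quarters ≈ 4.53%.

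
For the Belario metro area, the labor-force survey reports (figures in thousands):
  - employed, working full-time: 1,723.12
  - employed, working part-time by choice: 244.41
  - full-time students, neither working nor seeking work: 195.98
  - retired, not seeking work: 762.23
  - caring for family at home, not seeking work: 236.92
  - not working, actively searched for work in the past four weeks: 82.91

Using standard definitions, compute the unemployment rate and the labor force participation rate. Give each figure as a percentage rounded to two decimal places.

Employed = 1,723.12 + 244.41 = 1,967.53 thousand.
Unemployed = 82.91 thousand.
Labor force = 1,967.53 + 82.91 = 2,050.44 thousand.
Not in labor force = 195.98 + 762.23 + 236.92 = 1,195.13 thousand (those not working and not actively searching are outside the labor force).
Civilian working-age population = 2,050.44 + 1,195.13 = 3,245.57 thousand.
Unemployment rate = 82.91 / 2,050.44 = 4.04%.
Labor force participation rate = 2,050.44 / 3,245.57 = 63.18%.

Unemployment rate ≈ 4.04%; labor force participation rate ≈ 63.18%.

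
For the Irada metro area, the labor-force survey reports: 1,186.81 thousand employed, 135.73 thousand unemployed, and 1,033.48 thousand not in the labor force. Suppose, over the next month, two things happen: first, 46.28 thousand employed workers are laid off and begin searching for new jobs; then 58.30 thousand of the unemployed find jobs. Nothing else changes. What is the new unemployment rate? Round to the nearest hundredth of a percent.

New unemployment rate ≈ 9.35%.

Initially, labor force = 1,186.81 + 135.73 = 1,322.54 thousand, so u = 135.73/1,322.54 = 10.26%.
After the first change, employed falls and unemployed rises by 46.28; labor force unchanged → E = 1,140.53, U = 182.01, labor force = 1,322.54 thousand.
After the second change, unemployed falls and employed rises by 58.30; labor force unchanged → E = 1,198.83, U = 123.71, labor force = 1,322.54 thousand.
New unemployment rate = 123.71 / 1,322.54 = 9.35%.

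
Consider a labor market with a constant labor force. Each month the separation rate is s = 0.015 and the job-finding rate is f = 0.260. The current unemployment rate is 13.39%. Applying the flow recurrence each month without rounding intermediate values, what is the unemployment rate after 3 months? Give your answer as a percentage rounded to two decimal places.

Unemployment rate after three months ≈ 8.48%.

With a fixed labor force, u_{t+1} = u_t + s·(1−u_t) − f·u_t = u_t·(1−s−f) + s.
Here 1−s−f = 0.725 and s = 0.015.
u_1 = 0.133900 × 0.725 + 0.015 = 0.112077.
u_2 = 0.112077 × 0.725 + 0.015 = 0.096256.
u_3 = 0.096256 × 0.725 + 0.015 = 0.084786.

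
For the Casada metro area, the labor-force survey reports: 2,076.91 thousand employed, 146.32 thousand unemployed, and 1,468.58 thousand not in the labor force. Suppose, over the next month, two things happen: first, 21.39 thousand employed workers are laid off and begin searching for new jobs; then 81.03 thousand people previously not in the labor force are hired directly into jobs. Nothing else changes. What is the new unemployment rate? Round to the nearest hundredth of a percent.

New unemployment rate ≈ 7.28%.

Initially, labor force = 2,076.91 + 146.32 = 2,223.23 thousand, so u = 146.32/2,223.23 = 6.58%.
After the first change, employed falls and unemployed rises by 21.39; labor force unchanged → E = 2,055.52, U = 167.71, labor force = 2,223.23 thousand.
After the second change, employed and labor force both rise by 81.03; unemployed unchanged → E = 2,136.55, U = 167.71, labor force = 2,304.26 thousand.
New unemployment rate = 167.71 / 2,304.26 = 7.28%.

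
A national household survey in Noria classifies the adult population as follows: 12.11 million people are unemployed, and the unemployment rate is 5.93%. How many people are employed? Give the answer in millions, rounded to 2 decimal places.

Labor force = U / u = 12.11 / 0.0593 ≈ 204.22 million.
Employed = labor force − unemployed = 204.22 − 12.11 = 192.11 million.

About 192.11 million are employed.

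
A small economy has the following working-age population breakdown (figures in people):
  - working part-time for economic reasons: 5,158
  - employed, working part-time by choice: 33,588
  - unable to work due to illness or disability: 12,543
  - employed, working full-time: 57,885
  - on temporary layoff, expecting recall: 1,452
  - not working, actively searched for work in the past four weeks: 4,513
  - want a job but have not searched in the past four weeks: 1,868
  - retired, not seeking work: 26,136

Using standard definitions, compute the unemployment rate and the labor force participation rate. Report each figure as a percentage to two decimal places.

Unemployment rate ≈ 5.81%; labor force participation rate ≈ 71.67%.

Employed = 5,158 + 33,588 + 57,885 = 96,631 (anyone who worked, including part-time for economic reasons, counts as employed).
Unemployed = 1,452 + 4,513 = 5,965 (jobless and actively searching, or on temporary layoff).
Labor force = 96,631 + 5,965 = 102,596.
Not in labor force = 12,543 + 1,868 + 26,136 = 40,547 (those not working and not actively searching are outside the labor force — including those who want a job but have given up searching).
Civilian working-age population = 102,596 + 40,547 = 143,143.
Unemployment rate = 5,965 / 102,596 = 5.81%.
Labor force participation rate = 102,596 / 143,143 = 71.67%.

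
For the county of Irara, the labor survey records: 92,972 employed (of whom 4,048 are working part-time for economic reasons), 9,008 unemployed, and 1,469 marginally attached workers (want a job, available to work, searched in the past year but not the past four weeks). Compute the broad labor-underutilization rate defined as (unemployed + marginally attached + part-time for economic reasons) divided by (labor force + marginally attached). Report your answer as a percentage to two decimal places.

Labor force = 92,972 + 9,008 = 101,980.
Numerator = 9,008 + 1,469 + 4,048 = 14,525.
Denominator = 101,980 + 1,469 = 103,449.
Broad rate = 14,525 / 103,449 = 14.04%.

Broad underutilization rate ≈ 14.04%.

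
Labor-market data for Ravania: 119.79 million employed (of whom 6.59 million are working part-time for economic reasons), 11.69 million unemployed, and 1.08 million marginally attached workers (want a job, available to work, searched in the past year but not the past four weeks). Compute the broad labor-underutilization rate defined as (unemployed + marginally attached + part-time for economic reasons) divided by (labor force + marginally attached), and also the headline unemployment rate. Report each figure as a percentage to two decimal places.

Labor force = 119.79 + 11.69 = 131.48 million.
Numerator = 11.69 + 1.08 + 6.59 = 19.36 million.
Denominator = 131.48 + 1.08 = 132.56 million.
Broad rate = 19.36 / 132.56 = 14.60%.
Headline unemployment rate = 11.69 / 131.48 = 8.89%.

Broad underutilization rate ≈ 14.60%; headline unemployment rate ≈ 8.89%.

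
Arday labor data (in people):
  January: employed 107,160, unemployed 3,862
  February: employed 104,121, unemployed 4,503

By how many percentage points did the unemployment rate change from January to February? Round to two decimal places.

The unemployment rate changed by +0.67 percentage points.

January: labor force = 107,160 + 3,862 = 111,022; u = 3,862/111,022 = 3.48%.
February: labor force = 104,121 + 4,503 = 108,624; u = 4,503/108,624 = 4.15%.
Change = 4.15% − 3.48% = +0.67 pp.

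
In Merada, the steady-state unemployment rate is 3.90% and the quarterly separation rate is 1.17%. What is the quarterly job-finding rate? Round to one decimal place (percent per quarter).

Job-finding rate ≈ 28.8% per quarter.

From u* = s/(s+f): f = s·(1−u)/u.
f = 1.17 × (1 − 0.0390) / 0.0390 = 1.1244 / 0.0390 ≈ 28.8% per quarter.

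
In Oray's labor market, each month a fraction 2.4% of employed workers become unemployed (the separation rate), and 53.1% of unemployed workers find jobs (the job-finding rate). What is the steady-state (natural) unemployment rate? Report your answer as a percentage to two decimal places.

At steady state the flows balance: s·E = f·U, so U/(E+U) = s/(s+f).
u* = 2.4 / (2.4 + 53.1) = 2.4 / 55.50 = 4.32%.

Steady-state unemployment rate ≈ 4.32%.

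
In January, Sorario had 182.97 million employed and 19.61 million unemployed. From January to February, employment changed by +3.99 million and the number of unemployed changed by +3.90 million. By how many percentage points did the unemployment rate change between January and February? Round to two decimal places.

January: labor force = 182.97 + 19.61 = 202.58; u = 19.61/202.58 = 9.68%.
February: labor force = 186.96 + 23.51 = 210.47; u = 23.51/210.47 = 11.17%.
Change = 11.17% − 9.68% = +1.49 pp.

The unemployment rate changed by +1.49 percentage points.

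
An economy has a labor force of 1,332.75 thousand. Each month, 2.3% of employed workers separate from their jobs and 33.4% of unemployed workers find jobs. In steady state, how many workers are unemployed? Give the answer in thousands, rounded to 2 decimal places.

About 85.86 thousand are unemployed in steady state.

Steady-state unemployment rate u* = s/(s+f) = 2.3/(2.3+33.4) = 0.064426.
Unemployed = u* × labor force = 0.064426 × 1,332.75 ≈ 85.86 thousand.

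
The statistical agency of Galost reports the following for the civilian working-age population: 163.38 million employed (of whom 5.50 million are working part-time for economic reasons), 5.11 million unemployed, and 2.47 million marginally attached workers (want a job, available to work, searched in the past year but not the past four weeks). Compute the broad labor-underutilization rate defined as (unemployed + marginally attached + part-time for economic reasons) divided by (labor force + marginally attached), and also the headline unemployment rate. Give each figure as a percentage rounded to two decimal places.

Broad underutilization rate ≈ 7.65%; headline unemployment rate ≈ 3.03%.

Labor force = 163.38 + 5.11 = 168.49 million.
Numerator = 5.11 + 2.47 + 5.50 = 13.08 million.
Denominator = 168.49 + 2.47 = 170.96 million.
Broad rate = 13.08 / 170.96 = 7.65%.
Headline unemployment rate = 5.11 / 168.49 = 3.03%.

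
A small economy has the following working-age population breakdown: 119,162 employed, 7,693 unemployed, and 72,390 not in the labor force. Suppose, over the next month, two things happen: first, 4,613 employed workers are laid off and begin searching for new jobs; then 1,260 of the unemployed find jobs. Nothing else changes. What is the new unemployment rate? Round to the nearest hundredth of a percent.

New unemployment rate ≈ 8.71%.

Initially, labor force = 119,162 + 7,693 = 126,855, so u = 7,693/126,855 = 6.06%.
After the first change, employed falls and unemployed rises by 4,613; labor force unchanged → E = 114,549, U = 12,306, labor force = 126,855.
After the second change, unemployed falls and employed rises by 1,260; labor force unchanged → E = 115,809, U = 11,046, labor force = 126,855.
New unemployment rate = 11,046 / 126,855 = 8.71%.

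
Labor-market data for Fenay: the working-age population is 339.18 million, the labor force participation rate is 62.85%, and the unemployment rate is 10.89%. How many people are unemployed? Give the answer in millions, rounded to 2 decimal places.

About 23.21 million are unemployed.

Labor force = 0.6285 × 339.18 = 213.17 million.
Unemployed = 0.1089 × 213.17 ≈ 23.21 million.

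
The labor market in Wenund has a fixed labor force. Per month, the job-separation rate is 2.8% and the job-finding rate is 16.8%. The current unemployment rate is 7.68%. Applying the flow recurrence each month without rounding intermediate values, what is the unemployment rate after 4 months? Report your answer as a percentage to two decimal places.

With a fixed labor force, u_{t+1} = u_t + s·(1−u_t) − f·u_t = u_t·(1−s−f) + s.
Here 1−s−f = 0.804 and s = 0.028.
u_1 = 0.076800 × 0.804 + 0.028 = 0.089747.
u_2 = 0.089747 × 0.804 + 0.028 = 0.100157.
u_3 = 0.100157 × 0.804 + 0.028 = 0.108526.
u_4 = 0.108526 × 0.804 + 0.028 = 0.115255.

Unemployment rate after four months ≈ 11.53%.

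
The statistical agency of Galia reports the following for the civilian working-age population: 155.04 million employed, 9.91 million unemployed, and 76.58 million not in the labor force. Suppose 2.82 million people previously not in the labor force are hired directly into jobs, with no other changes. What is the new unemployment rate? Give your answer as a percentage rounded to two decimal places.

New unemployment rate ≈ 5.91%.

Initially, labor force = 155.04 + 9.91 = 164.95 million, so u = 9.91/164.95 = 6.01%.
After the change, employed and labor force both rise by 2.82; unemployed unchanged → E = 157.86, U = 9.91, labor force = 167.77 million.
New unemployment rate = 9.91 / 167.77 = 5.91%.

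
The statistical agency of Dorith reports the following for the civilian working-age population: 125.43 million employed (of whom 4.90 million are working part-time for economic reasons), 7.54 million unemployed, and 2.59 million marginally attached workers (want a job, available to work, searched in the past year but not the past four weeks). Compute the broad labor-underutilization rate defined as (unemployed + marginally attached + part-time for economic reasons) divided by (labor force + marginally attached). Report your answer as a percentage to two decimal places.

Labor force = 125.43 + 7.54 = 132.97 million.
Numerator = 7.54 + 2.59 + 4.90 = 15.03 million.
Denominator = 132.97 + 2.59 = 135.56 million.
Broad rate = 15.03 / 135.56 = 11.09%.

Broad underutilization rate ≈ 11.09%.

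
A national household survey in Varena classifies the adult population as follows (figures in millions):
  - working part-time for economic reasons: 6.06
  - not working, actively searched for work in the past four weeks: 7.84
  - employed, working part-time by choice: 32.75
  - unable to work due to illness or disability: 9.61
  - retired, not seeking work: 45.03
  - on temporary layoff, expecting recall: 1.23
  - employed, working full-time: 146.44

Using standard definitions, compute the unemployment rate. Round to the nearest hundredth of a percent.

Unemployment rate ≈ 4.67%.

Employed = 6.06 + 32.75 + 146.44 = 185.25 million (anyone who worked, including part-time for economic reasons, counts as employed).
Unemployed = 7.84 + 1.23 = 9.07 million (jobless and actively searching, or on temporary layoff).
Labor force = 185.25 + 9.07 = 194.32 million.
Unemployment rate = 9.07 / 194.32 = 4.67%.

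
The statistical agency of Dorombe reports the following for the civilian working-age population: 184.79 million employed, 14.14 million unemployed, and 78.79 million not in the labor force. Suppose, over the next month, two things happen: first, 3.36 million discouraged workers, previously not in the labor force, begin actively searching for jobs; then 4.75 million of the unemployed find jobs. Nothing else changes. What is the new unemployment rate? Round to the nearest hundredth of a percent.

Initially, labor force = 184.79 + 14.14 = 198.93 million, so u = 14.14/198.93 = 7.11%.
After the first change, unemployed and labor force both rise by 3.36 → E = 184.79, U = 17.50, labor force = 202.29 million.
After the second change, unemployed falls and employed rises by 4.75; labor force unchanged → E = 189.54, U = 12.75, labor force = 202.29 million.
New unemployment rate = 12.75 / 202.29 = 6.30%.

New unemployment rate ≈ 6.30%.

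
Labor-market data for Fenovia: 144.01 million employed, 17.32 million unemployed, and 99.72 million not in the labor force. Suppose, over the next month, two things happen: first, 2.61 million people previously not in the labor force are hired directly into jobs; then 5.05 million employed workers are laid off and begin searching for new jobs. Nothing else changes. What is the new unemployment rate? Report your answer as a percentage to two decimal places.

New unemployment rate ≈ 13.65%.

Initially, labor force = 144.01 + 17.32 = 161.33 million, so u = 17.32/161.33 = 10.74%.
After the first change, employed and labor force both rise by 2.61; unemployed unchanged → E = 146.62, U = 17.32, labor force = 163.94 million.
After the second change, employed falls and unemployed rises by 5.05; labor force unchanged → E = 141.57, U = 22.37, labor force = 163.94 million.
New unemployment rate = 22.37 / 163.94 = 13.65%.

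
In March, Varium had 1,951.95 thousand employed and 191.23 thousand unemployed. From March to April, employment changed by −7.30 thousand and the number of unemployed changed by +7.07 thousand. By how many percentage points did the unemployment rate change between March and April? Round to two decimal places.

March: labor force = 1,951.95 + 191.23 = 2,143.18; u = 191.23/2,143.18 = 8.92%.
April: labor force = 1,944.65 + 198.30 = 2,142.95; u = 198.30/2,142.95 = 9.25%.
Change = 9.25% − 8.92% = +0.33 pp.

The unemployment rate changed by +0.33 percentage points.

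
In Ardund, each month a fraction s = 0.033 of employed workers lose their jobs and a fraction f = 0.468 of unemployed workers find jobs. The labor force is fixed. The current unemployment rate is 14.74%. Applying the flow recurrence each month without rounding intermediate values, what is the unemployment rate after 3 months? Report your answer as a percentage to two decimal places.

With a fixed labor force, u_{t+1} = u_t + s·(1−u_t) − f·u_t = u_t·(1−s−f) + s.
Here 1−s−f = 0.499 and s = 0.033.
u_1 = 0.147400 × 0.499 + 0.033 = 0.106553.
u_2 = 0.106553 × 0.499 + 0.033 = 0.086170.
u_3 = 0.086170 × 0.499 + 0.033 = 0.075999.

Unemployment rate after three months ≈ 7.60%.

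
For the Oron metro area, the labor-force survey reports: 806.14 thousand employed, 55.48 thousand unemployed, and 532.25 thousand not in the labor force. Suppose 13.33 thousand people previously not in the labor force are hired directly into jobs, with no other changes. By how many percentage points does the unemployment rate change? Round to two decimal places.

The unemployment rate changes by −0.10 percentage points.

Initially, labor force = 806.14 + 55.48 = 861.62 thousand, so u = 55.48/861.62 = 6.44%.
After the change, employed and labor force both rise by 13.33; unemployed unchanged → E = 819.47, U = 55.48, labor force = 874.95 thousand.
New unemployment rate = 55.48 / 874.95 = 6.34%.
Change = 6.34% − 6.44% = −0.10 percentage points.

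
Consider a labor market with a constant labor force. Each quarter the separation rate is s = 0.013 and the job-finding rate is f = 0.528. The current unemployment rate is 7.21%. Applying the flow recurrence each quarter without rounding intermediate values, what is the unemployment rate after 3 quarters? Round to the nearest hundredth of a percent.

Unemployment rate after three quarters ≈ 2.87%.

With a fixed labor force, u_{t+1} = u_t + s·(1−u_t) − f·u_t = u_t·(1−s−f) + s.
Here 1−s−f = 0.459 and s = 0.013.
u_1 = 0.072100 × 0.459 + 0.013 = 0.046094.
u_2 = 0.046094 × 0.459 + 0.013 = 0.034157.
u_3 = 0.034157 × 0.459 + 0.013 = 0.028678.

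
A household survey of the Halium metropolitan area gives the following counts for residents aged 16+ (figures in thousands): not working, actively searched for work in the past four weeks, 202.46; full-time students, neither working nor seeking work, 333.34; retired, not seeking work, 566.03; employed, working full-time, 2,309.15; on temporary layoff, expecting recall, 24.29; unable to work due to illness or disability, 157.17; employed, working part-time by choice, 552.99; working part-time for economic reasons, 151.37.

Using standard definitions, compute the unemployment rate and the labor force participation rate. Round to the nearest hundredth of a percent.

Employed = 2,309.15 + 552.99 + 151.37 = 3,013.51 thousand (anyone who worked, including part-time for economic reasons, counts as employed).
Unemployed = 202.46 + 24.29 = 226.75 thousand (jobless and actively searching, or on temporary layoff).
Labor force = 3,013.51 + 226.75 = 3,240.26 thousand.
Not in labor force = 333.34 + 566.03 + 157.17 = 1,056.54 thousand (those not working and not actively searching are outside the labor force).
Civilian working-age population = 3,240.26 + 1,056.54 = 4,296.80 thousand.
Unemployment rate = 226.75 / 3,240.26 = 7.00%.
Labor force participation rate = 3,240.26 / 4,296.80 = 75.41%.

Unemployment rate ≈ 7.00%; labor force participation rate ≈ 75.41%.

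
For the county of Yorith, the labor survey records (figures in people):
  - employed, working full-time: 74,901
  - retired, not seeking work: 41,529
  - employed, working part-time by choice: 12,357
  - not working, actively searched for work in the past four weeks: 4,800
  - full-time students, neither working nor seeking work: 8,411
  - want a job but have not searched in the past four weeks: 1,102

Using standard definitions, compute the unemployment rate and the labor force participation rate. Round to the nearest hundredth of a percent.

Employed = 74,901 + 12,357 = 87,258.
Unemployed = 4,800.
Labor force = 87,258 + 4,800 = 92,058.
Not in labor force = 41,529 + 8,411 + 1,102 = 51,042 (those not working and not actively searching are outside the labor force — including those who want a job but have given up searching).
Civilian working-age population = 92,058 + 51,042 = 143,100.
Unemployment rate = 4,800 / 92,058 = 5.21%.
Labor force participation rate = 92,058 / 143,100 = 64.33%.

Unemployment rate ≈ 5.21%; labor force participation rate ≈ 64.33%.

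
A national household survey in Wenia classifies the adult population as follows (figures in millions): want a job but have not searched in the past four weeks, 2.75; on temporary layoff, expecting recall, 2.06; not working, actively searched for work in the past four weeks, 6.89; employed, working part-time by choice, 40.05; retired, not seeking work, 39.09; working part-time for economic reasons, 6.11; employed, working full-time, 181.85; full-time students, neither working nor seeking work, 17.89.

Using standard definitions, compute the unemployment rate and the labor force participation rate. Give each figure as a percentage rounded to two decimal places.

Unemployment rate ≈ 3.78%; labor force participation rate ≈ 79.87%.

Employed = 40.05 + 6.11 + 181.85 = 228.01 million (anyone who worked, including part-time for economic reasons, counts as employed).
Unemployed = 2.06 + 6.89 = 8.95 million (jobless and actively searching, or on temporary layoff).
Labor force = 228.01 + 8.95 = 236.96 million.
Not in labor force = 2.75 + 39.09 + 17.89 = 59.73 million (those not working and not actively searching are outside the labor force — including those who want a job but have given up searching).
Civilian working-age population = 236.96 + 59.73 = 296.69 million.
Unemployment rate = 8.95 / 236.96 = 3.78%.
Labor force participation rate = 236.96 / 296.69 = 79.87%.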